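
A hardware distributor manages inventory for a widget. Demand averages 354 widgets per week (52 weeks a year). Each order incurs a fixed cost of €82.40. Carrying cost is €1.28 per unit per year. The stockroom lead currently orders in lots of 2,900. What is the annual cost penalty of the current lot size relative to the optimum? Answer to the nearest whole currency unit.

Extra cost ≈ €408 per year

Annual demand D = 354 × 52 = 18,408.
EOQ = √(2DS/H) = √(2 × 18,408 × 82.4 / 1.28) ≈ 1539.49.
Cost at Q* = (D/Q*)S + (Q*/2)H = √(2DSH) ≈ €1,970.55.
Cost at Q = 2,900: (18,408/2,900)×82.4 + (2,900/2)×1.28 = €523.04 + €1,856.00 = €2,379.04.
Excess = €2,379.04 − €1,970.55 = €408.49.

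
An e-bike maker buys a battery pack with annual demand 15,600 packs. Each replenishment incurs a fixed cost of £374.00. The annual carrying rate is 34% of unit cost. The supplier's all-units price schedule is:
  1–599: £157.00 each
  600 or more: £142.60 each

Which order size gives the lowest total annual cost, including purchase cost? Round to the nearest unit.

Holding cost per unit per year at price C is H = 0.34·C.
For each price level, check whether its EOQ is feasible; otherwise the best quantity at that price is the breakpoint.
EOQ at £157.00 = 467.5 (feasible in tier 1): TC = 15,600×£157.00 + (15,600/467.5)×374 + (467.5/2)×0.34×£157.00 = £2,474,157.57.
EOQ at £142.60 = 490.6 < 600, so use break Q=600: TC = 15,600×£142.60 + (15,600/600.0)×374 + (600.0/2)×0.34×£142.60 = £2,248,829.20.
Lowest total cost is £2,248,829.20 at Q = 600.0.

Q* ≈ 600 packs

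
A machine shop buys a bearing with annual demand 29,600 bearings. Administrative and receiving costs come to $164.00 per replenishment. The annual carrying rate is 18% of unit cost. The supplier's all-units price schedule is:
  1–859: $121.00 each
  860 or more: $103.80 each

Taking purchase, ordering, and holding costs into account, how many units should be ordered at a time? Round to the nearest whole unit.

Q* ≈ 860 bearings

Holding cost per unit per year at price C is H = 0.18·C.
Evaluate total cost at each tier's feasible EOQ or, if the EOQ is below the tier, at the tier's minimum quantity.
EOQ at $121.00 = 667.7 (feasible in tier 1): TC = 29,600×$121.00 + (29,600/667.7)×164 + (667.7/2)×0.18×$121.00 = $3,596,141.58.
EOQ at $103.80 = 720.9 < 860, so use break Q=860: TC = 29,600×$103.80 + (29,600/860.0)×164 + (860.0/2)×0.18×$103.80 = $3,086,158.77.
Lowest total cost is $3,086,158.77 at Q = 860.0.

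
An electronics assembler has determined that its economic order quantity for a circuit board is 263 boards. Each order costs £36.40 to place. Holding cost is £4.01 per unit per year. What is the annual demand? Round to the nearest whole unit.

Squaring Q* = √(2DS/H) gives Q*² = 2DS/H.
From Q* = √(2DS/H): D = Q*²H / (2S) = 263² × 4.01 / (2 × 36.4) = 3809.996.

D ≈ 3,810 boards per year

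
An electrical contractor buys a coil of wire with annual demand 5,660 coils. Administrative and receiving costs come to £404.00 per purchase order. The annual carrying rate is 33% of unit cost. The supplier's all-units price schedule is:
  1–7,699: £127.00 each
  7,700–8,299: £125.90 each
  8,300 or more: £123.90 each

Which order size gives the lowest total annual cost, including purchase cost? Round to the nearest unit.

Holding cost per unit per year at price C is H = 0.33·C.
Candidates are each tier's EOQ (if it falls in that tier) and each price-break quantity.
EOQ at £127.00 = 330.3 (feasible in tier 1): TC = 5,660×£127.00 + (5,660/330.3)×404 + (330.3/2)×0.33×£127.00 = £732,664.35.
EOQ at £125.90 = 331.8 < 7700, so use break Q=7700: TC = 5,660×£125.90 + (5,660/7700.0)×404 + (7700.0/2)×0.33×£125.90 = £872,846.92.
EOQ at £123.90 = 334.4 < 8300, so use break Q=8300: TC = 5,660×£123.90 + (5,660/8300.0)×404 + (8300.0/2)×0.33×£123.90 = £871,230.55.
Lowest total cost is £732,664.35 at Q = 330.3.

Q* ≈ 330 coils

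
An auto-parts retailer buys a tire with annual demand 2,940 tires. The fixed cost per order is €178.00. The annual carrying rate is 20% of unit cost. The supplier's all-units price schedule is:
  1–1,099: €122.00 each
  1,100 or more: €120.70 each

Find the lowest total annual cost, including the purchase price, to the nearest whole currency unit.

Holding cost per unit per year at price C is H = 0.20·C.
Evaluate total cost at each tier's feasible EOQ or, if the EOQ is below the tier, at the tier's minimum quantity.
EOQ at €122.00 = 207.1 (feasible in tier 1): TC = 2,940×€122.00 + (2,940/207.1)×178 + (207.1/2)×0.20×€122.00 = €363,733.52.
EOQ at €120.70 = 208.2 < 1100, so use break Q=1100: TC = 2,940×€120.70 + (2,940/1100.0)×178 + (1100.0/2)×0.20×€120.70 = €368,610.75.
Lowest total cost among the candidates is at Q = 207.1.

TC* ≈ €363,734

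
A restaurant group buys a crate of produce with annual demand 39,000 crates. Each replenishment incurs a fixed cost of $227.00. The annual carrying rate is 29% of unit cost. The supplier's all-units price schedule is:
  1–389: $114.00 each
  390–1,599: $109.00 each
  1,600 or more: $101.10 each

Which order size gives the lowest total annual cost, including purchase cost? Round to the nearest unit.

Q* ≈ 1,600 crates

Holding cost per unit per year at price C is H = 0.29·C.
For each price level, check whether its EOQ is feasible; otherwise the best quantity at that price is the breakpoint.
Tier 1 ($114.00): EOQ = 731.8 exceeds tier's upper bound 389, so this tier is dominated.
EOQ at $109.00 = 748.4 (feasible in tier 2): TC = 39,000×$109.00 + (39,000/748.4)×227 + (748.4/2)×0.29×$109.00 = $4,274,657.70.
EOQ at $101.10 = 777.1 < 1600, so use break Q=1600: TC = 39,000×$101.10 + (39,000/1600.0)×227 + (1600.0/2)×0.29×$101.10 = $3,971,888.33.
Lowest total cost is $3,971,888.33 at Q = 1600.0.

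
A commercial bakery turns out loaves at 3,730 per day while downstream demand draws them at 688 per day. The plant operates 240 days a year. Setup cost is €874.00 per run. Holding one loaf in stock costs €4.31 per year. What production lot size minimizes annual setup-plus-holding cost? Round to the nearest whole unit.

Q* ≈ 9,062 loaves

Annual demand D = 688 × 240 = 165,120.
Production build-up factor (1 − d/p) = 1 − 688/3,730 = 0.8155.
Q* = √(2DS / (H(1 − d/p))) = √(2 × 165,120 × 874 / (4.31 × 0.8155)).
= √(288,629,760 / 3.515) ≈ 9061.638.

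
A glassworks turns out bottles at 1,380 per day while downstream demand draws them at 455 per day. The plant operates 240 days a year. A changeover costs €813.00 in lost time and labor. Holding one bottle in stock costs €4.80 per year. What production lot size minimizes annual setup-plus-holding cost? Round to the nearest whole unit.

Q* ≈ 7,429 bottles

Annual demand D = 455 × 240 = 109,200.
Production build-up factor (1 − d/p) = 1 − 455/1,380 = 0.6703.
Q* = √(2DS / (H(1 − d/p))) = √(2 × 109,200 × 813 / (4.8 × 0.6703)).
= √(177,559,200 / 3.2174) ≈ 7428.817.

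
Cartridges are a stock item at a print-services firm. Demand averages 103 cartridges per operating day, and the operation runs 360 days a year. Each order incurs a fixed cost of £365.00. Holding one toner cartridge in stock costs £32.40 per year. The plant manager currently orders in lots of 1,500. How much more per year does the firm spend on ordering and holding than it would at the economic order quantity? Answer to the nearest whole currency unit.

Annual demand D = 103 × 360 = 37,080.
EOQ = √(2DS/H) = √(2 × 37,080 × 365 / 32.4) ≈ 914.03.
Cost at Q* = (D/Q*)S + (Q*/2)H = √(2DSH) ≈ £29,614.46.
Cost at Q = 1,500: (37,080/1,500)×365 + (1,500/2)×32.4 = £9,022.80 + £24,300.00 = £33,322.80.
Excess = £33,322.80 − £29,614.46 = £3,708.34.

Extra cost ≈ £3,708 per year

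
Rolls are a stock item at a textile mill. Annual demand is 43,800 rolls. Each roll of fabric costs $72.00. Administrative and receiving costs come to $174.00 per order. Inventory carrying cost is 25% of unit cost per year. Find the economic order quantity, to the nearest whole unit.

Holding cost H = 0.25 × $72.00 = $18.0000 per unit per year.
EOQ = √(2DS / H) = √(2 × 43,800 × 174 / 18).
= √(15,242,400 / 18) = √846,800 ≈ 920.217.

Q* ≈ 920 rolls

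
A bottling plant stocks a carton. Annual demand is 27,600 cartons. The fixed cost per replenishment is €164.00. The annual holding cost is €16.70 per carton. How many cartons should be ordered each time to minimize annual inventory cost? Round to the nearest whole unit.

Q* ≈ 736 cartons

EOQ = √(2DS / H) = √(2 × 27,600 × 164 / 16.7).
= √(9,052,800 / 16.7) = √542,083.8323 ≈ 736.263.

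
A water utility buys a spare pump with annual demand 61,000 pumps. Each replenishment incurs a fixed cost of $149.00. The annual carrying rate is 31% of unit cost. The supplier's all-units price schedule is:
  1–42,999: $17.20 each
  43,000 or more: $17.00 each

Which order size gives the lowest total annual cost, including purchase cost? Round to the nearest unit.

Q* ≈ 1,846 pumps

Holding cost per unit per year at price C is H = 0.31·C.
Candidates are each tier's EOQ (if it falls in that tier) and each price-break quantity.
EOQ at $17.20 = 1846.4 (feasible in tier 1): TC = 61,000×$17.20 + (61,000/1846.4)×149 + (1846.4/2)×0.31×$17.20 = $1,059,045.05.
EOQ at $17.00 = 1857.2 < 43000, so use break Q=43000: TC = 61,000×$17.00 + (61,000/43000.0)×149 + (43000.0/2)×0.31×$17.00 = $1,150,516.37.
Lowest total cost is $1,059,045.05 at Q = 1846.4.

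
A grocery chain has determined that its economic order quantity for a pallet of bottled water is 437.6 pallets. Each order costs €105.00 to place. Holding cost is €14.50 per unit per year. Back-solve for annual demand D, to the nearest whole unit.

D ≈ 13,222 pallets per year

Invert the EOQ relation Q*² = 2DS/H.
From Q* = √(2DS/H): D = Q*²H / (2S) = 437.6² × 14.5 / (2 × 105) = 13222.188.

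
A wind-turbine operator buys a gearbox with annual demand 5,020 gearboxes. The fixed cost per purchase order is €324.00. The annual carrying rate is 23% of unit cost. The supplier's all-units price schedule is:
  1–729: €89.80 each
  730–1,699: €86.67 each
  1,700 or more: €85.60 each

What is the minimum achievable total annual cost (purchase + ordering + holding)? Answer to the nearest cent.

Holding cost per unit per year at price C is H = 0.23·C.
Evaluate total cost at each tier's feasible EOQ or, if the EOQ is below the tier, at the tier's minimum quantity.
EOQ at €89.80 = 396.9 (feasible in tier 1): TC = 5,020×€89.80 + (5,020/396.9)×324 + (396.9/2)×0.23×€89.80 = €458,992.75.
EOQ at €86.67 = 404.0 < 730, so use break Q=730: TC = 5,020×€86.67 + (5,020/730.0)×324 + (730.0/2)×0.23×€86.67 = €444,587.40.
EOQ at €85.60 = 406.5 < 1700, so use break Q=1700: TC = 5,020×€85.60 + (5,020/1700.0)×324 + (1700.0/2)×0.23×€85.60 = €447,403.55.
Lowest total cost among the candidates is at Q = 730.0.

TC* ≈ €444,587.40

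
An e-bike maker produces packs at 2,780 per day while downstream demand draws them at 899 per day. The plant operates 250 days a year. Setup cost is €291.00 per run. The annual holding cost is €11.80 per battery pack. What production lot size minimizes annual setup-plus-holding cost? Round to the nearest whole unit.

Annual demand D = 899 × 250 = 224,750.
Production build-up factor (1 − d/p) = 1 − 899/2,780 = 0.6766.
Q* = √(2DS / (H(1 − d/p))) = √(2 × 224,750 × 291 / (11.8 × 0.6766)).
= √(130,804,500 / 7.9841) ≈ 4047.607.

Q* ≈ 4,048 packs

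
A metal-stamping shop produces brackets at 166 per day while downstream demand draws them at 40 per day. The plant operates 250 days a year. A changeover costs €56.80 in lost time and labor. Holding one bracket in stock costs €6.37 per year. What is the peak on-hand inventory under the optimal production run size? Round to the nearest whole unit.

Annual demand D = 40 × 250 = 10,000.
Production build-up factor (1 − d/p) = 1 − 40/166 = 0.7590.
Q* = √(2DS / (H(1 − d/p))) = √(2 × 10,000 × 56.8 / (6.37 × 0.7590)).
= √(1,136,000 / 4.8351) ≈ 484.717.
Maximum inventory = Q*(1 − d/p) = 484.717 × 0.7590 ≈ 367.918.

I_max ≈ 368 brackets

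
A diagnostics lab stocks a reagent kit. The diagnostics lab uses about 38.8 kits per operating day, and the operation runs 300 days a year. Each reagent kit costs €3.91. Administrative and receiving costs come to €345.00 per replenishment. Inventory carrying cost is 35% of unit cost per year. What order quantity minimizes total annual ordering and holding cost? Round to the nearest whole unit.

Annual demand D = 38.8 × 300 = 11,640.
Holding cost H = 0.35 × €3.91 = €1.3685 per unit per year.
EOQ = √(2DS / H) = √(2 × 11,640 × 345 / 1.3685).
= √(8,031,600 / 1.3685) = √5,868,907.563 ≈ 2422.583.

Q* ≈ 2,423 kits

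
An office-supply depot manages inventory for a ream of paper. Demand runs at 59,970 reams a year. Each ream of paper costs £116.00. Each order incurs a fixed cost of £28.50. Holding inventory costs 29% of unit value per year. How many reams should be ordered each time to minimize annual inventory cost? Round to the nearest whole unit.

Holding cost H = 0.29 × £116.00 = £33.6400 per unit per year.
EOQ = √(2DS / H) = √(2 × 59,970 × 28.5 / 33.64).
= √(3,418,290 / 33.64) = √101,613.8526 ≈ 318.769.

Q* ≈ 319 reams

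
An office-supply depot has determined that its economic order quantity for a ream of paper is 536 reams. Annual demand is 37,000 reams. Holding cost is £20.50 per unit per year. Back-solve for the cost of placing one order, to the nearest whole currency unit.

S ≈ £80

The basic EOQ model gives Q* = √(2DS/H); rearrange for the unknown.
From Q* = √(2DS/H): S = Q*²H / (2D) = 536² × 20.5 / (2 × 37,000) = 79.5888.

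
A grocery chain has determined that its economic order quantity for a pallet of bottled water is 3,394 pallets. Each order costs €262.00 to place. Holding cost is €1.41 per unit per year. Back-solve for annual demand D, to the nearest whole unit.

Squaring Q* = √(2DS/H) gives Q*² = 2DS/H.
From Q* = √(2DS/H): D = Q*²H / (2S) = 3,394² × 1.41 / (2 × 262) = 30996.417.

D ≈ 30,996 pallets per year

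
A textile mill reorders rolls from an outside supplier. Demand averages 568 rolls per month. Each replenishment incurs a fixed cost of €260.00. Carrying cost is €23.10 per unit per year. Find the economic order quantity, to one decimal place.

Annual demand D = 568 × 12 = 6,816.
EOQ = √(2DS / H) = √(2 × 6,816 × 260 / 23.1).
= √(3,544,320 / 23.1) = √153,433.7662 ≈ 391.706.

Q* ≈ 391.7 rolls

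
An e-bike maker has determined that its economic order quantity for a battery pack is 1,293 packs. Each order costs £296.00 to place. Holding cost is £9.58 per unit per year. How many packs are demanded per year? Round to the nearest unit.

D ≈ 27,055 packs per year

The basic EOQ model gives Q* = √(2DS/H); rearrange for the unknown.
From Q* = √(2DS/H): D = Q*²H / (2S) = 1,293² × 9.58 / (2 × 296) = 27054.583.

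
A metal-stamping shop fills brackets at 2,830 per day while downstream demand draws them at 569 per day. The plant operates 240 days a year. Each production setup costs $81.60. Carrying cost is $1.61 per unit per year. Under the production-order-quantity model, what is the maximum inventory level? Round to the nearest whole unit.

Annual demand D = 569 × 240 = 136,560.
Production build-up factor (1 − d/p) = 1 − 569/2,830 = 0.7989.
Q* = √(2DS / (H(1 − d/p))) = √(2 × 136,560 × 81.6 / (1.61 × 0.7989)).
= √(22,286,592 / 1.2863) ≈ 4162.477.
Maximum inventory = Q*(1 − d/p) = 4162.477 × 0.7989 ≈ 3325.569.

I_max ≈ 3,326 brackets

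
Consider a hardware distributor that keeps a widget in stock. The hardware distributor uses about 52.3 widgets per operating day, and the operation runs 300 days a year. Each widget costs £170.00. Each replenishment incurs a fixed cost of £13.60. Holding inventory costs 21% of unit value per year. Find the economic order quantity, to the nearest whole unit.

Annual demand D = 52.3 × 300 = 15,690.
Holding cost H = 0.21 × £170.00 = £35.7000 per unit per year.
EOQ = √(2DS / H) = √(2 × 15,690 × 13.6 / 35.7).
= √(426,768 / 35.7) = √11,954.2857 ≈ 109.336.

Q* ≈ 109 widgets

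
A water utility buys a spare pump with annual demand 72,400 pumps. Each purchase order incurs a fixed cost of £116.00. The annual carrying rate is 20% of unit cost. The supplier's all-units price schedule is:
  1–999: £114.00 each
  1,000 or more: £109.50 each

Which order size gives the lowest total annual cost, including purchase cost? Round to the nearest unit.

Holding cost per unit per year at price C is H = 0.20·C.
Candidates are each tier's EOQ (if it falls in that tier) and each price-break quantity.
EOQ at £114.00 = 858.3 (feasible in tier 1): TC = 72,400×£114.00 + (72,400/858.3)×116 + (858.3/2)×0.20×£114.00 = £8,273,169.54.
EOQ at £109.50 = 875.8 < 1000, so use break Q=1000: TC = 72,400×£109.50 + (72,400/1000.0)×116 + (1000.0/2)×0.20×£109.50 = £7,947,148.40.
Lowest total cost is £7,947,148.40 at Q = 1000.0.

Q* ≈ 1,000 pumps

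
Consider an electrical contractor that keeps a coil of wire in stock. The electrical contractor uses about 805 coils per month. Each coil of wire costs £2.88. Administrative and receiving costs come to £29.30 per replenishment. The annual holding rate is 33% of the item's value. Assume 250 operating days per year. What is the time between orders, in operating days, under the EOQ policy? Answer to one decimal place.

Annual demand D = 805 × 12 = 9,660.
Holding cost H = 0.33 × £2.88 = £0.9504 per unit per year.
The optimal lot size = √(2DS/H) = √(2 × 9,660 × 29.3 / 0.9504) ≈ 771.76.
Cycle time = Q*/D × 250 = 771.76 / 9,660 × 250 ≈ 19.973 days.

T ≈ 20.0 days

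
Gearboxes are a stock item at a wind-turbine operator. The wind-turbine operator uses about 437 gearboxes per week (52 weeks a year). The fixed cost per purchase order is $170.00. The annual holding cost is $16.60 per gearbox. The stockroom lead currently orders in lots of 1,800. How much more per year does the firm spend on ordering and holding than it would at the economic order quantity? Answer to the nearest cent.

Extra cost ≈ $5,761.22 per year

Annual demand D = 437 × 52 = 22,724.
EOQ = √(2DS/H) = √(2 × 22,724 × 170 / 16.6) ≈ 682.23.
Cost at Q* = (D/Q*)S + (Q*/2)H = √(2DSH) ≈ $11,324.94.
Cost at Q = 1,800: (22,724/1,800)×170 + (1,800/2)×16.6 = $2,146.16 + $14,940.00 = $17,086.16.
Excess = $17,086.16 − $11,324.94 = $5,761.22.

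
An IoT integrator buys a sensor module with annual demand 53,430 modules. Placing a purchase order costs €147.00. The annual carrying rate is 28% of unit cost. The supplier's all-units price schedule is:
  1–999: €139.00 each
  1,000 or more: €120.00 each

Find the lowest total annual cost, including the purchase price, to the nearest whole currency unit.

TC* ≈ €6,436,254

Holding cost per unit per year at price C is H = 0.28·C.
Candidates are each tier's EOQ (if it falls in that tier) and each price-break quantity.
EOQ at €139.00 = 635.3 (feasible in tier 1): TC = 53,430×€139.00 + (53,430/635.3)×147 + (635.3/2)×0.28×€139.00 = €7,451,495.93.
EOQ at €120.00 = 683.7 < 1000, so use break Q=1000: TC = 53,430×€120.00 + (53,430/1000.0)×147 + (1000.0/2)×0.28×€120.00 = €6,436,254.21.
Lowest total cost among the candidates is at Q = 1000.0.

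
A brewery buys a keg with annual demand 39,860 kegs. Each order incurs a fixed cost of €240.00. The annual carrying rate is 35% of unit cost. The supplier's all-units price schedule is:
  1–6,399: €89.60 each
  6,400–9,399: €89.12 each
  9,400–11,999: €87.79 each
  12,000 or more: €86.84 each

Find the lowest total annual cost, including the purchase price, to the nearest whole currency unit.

TC* ≈ €3,595,951

Holding cost per unit per year at price C is H = 0.35·C.
For each price level, check whether its EOQ is feasible; otherwise the best quantity at that price is the breakpoint.
EOQ at €89.60 = 781.1 (feasible in tier 1): TC = 39,860×€89.60 + (39,860/781.1)×240 + (781.1/2)×0.35×€89.60 = €3,595,950.99.
EOQ at €89.12 = 783.2 < 6400, so use break Q=6400: TC = 39,860×€89.12 + (39,860/6400.0)×240 + (6400.0/2)×0.35×€89.12 = €3,653,632.35.
EOQ at €87.79 = 789.1 < 9400, so use break Q=9400: TC = 39,860×€87.79 + (39,860/9400.0)×240 + (9400.0/2)×0.35×€87.79 = €3,644,741.65.
EOQ at €86.84 = 793.4 < 12000, so use break Q=12000: TC = 39,860×€86.84 + (39,860/12000.0)×240 + (12000.0/2)×0.35×€86.84 = €3,644,603.60.
Lowest total cost among the candidates is at Q = 781.1.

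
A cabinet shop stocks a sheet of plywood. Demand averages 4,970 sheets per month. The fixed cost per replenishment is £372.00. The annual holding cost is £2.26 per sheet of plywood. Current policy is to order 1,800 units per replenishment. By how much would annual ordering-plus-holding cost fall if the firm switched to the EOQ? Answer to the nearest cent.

Annual demand D = 4,970 × 12 = 59,640.
EOQ = √(2DS/H) = √(2 × 59,640 × 372 / 2.26) ≈ 4430.99.
Cost at Q* = (D/Q*)S + (Q*/2)H = √(2DSH) ≈ £10,014.04.
Cost at Q = 1,800: (59,640/1,800)×372 + (1,800/2)×2.26 = £12,325.60 + £2,034.00 = £14,359.60.
Excess = £14,359.60 − £10,014.04 = £4,345.56.

Extra cost ≈ £4,345.56 per year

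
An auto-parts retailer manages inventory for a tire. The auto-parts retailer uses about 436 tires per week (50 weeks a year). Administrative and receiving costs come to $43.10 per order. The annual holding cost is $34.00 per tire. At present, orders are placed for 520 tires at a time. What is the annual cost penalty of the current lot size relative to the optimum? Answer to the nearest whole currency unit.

Extra cost ≈ $2,654 per year

Annual demand D = 436 × 50 = 21,800.
EOQ = √(2DS/H) = √(2 × 21,800 × 43.1 / 34) ≈ 235.09.
Cost at Q* = (D/Q*)S + (Q*/2)H = √(2DSH) ≈ $7,993.21.
Cost at Q = 520: (21,800/520)×43.1 + (520/2)×34 = $1,806.88 + $8,840.00 = $10,646.88.
Excess = $10,646.88 − $7,993.21 = $2,653.67.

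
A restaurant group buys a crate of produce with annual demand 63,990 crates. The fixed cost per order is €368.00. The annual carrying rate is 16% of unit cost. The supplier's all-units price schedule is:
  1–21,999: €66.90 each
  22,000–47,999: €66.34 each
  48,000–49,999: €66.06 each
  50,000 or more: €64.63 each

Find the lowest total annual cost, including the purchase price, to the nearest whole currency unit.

TC* ≈ €4,303,384

Holding cost per unit per year at price C is H = 0.16·C.
Candidates are each tier's EOQ (if it falls in that tier) and each price-break quantity.
EOQ at €66.90 = 2097.6 (feasible in tier 1): TC = 63,990×€66.90 + (63,990/2097.6)×368 + (2097.6/2)×0.16×€66.90 = €4,303,383.67.
EOQ at €66.34 = 2106.4 < 22000, so use break Q=22000: TC = 63,990×€66.34 + (63,990/22000.0)×368 + (22000.0/2)×0.16×€66.34 = €4,362,925.38.
EOQ at €66.06 = 2110.9 < 48000, so use break Q=48000: TC = 63,990×€66.06 + (63,990/48000.0)×368 + (48000.0/2)×0.16×€66.06 = €4,481,340.39.
EOQ at €64.63 = 2134.1 < 50000, so use break Q=50000: TC = 63,990×€64.63 + (63,990/50000.0)×368 + (50000.0/2)×0.16×€64.63 = €4,394,664.67.
Lowest total cost among the candidates is at Q = 2097.6.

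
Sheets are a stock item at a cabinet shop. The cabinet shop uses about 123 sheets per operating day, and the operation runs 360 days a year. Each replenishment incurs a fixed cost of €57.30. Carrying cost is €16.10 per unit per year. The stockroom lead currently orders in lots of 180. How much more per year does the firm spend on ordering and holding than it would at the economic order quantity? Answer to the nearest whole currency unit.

Extra cost ≈ €6,506 per year

Annual demand D = 123 × 360 = 44,280.
EOQ = √(2DS/H) = √(2 × 44,280 × 57.3 / 16.1) ≈ 561.41.
Cost at Q* = (D/Q*)S + (Q*/2)H = √(2DSH) ≈ €9,038.76.
Cost at Q = 180: (44,280/180)×57.3 + (180/2)×16.1 = €14,095.80 + €1,449.00 = €15,544.80.
Excess = €15,544.80 − €9,038.76 = €6,506.04.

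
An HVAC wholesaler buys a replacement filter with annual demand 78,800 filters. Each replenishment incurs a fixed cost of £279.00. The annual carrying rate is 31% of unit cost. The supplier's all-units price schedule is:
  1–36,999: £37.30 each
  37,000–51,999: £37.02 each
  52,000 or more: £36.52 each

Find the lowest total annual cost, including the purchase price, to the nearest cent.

Holding cost per unit per year at price C is H = 0.31·C.
Evaluate total cost at each tier's feasible EOQ or, if the EOQ is below the tier, at the tier's minimum quantity.
EOQ at £37.30 = 1950.0 (feasible in tier 1): TC = 78,800×£37.30 + (78,800/1950.0)×279 + (1950.0/2)×0.31×£37.30 = £2,961,788.39.
EOQ at £37.02 = 1957.4 < 37000, so use break Q=37000: TC = 78,800×£37.02 + (78,800/37000.0)×279 + (37000.0/2)×0.31×£37.02 = £3,130,079.89.
EOQ at £36.52 = 1970.8 < 52000, so use break Q=52000: TC = 78,800×£36.52 + (78,800/52000.0)×279 + (52000.0/2)×0.31×£36.52 = £3,172,549.99.
Lowest total cost among the candidates is at Q = 1950.0.

TC* ≈ £2,961,788.39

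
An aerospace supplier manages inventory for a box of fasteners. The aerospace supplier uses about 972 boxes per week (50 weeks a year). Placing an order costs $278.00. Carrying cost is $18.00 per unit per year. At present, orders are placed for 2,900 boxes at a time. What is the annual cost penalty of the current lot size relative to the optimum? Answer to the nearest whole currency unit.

Extra cost ≈ $8,705 per year

Annual demand D = 972 × 50 = 48,600.
EOQ = √(2DS/H) = √(2 × 48,600 × 278 / 18) ≈ 1225.23.
Cost at Q* = (D/Q*)S + (Q*/2)H = √(2DSH) ≈ $22,054.22.
Cost at Q = 2,900: (48,600/2,900)×278 + (2,900/2)×18 = $4,658.90 + $26,100.00 = $30,758.90.
Excess = $30,758.90 − $22,054.22 = $8,704.67.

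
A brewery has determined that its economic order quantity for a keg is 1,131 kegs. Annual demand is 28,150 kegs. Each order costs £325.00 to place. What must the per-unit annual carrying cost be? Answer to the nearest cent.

Invert the EOQ relation Q*² = 2DS/H.
From Q* = √(2DS/H): H = 2DS / Q*² = 2 × 28,150 × 325 / 1,131² = 14.3043.

H ≈ £14.30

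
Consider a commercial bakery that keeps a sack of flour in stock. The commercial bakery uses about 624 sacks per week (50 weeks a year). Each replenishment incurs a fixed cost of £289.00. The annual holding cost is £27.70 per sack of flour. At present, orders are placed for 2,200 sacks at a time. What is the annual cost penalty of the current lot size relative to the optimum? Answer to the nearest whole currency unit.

Annual demand D = 624 × 50 = 31,200.
EOQ = √(2DS/H) = √(2 × 31,200 × 289 / 27.7) ≈ 806.87.
Cost at Q* = (D/Q*)S + (Q*/2)H = √(2DSH) ≈ £22,350.18.
Cost at Q = 2,200: (31,200/2,200)×289 + (2,200/2)×27.7 = £4,098.55 + £30,470.00 = £34,568.55.
Excess = £34,568.55 − £22,350.18 = £12,218.36.

Extra cost ≈ £12,218 per year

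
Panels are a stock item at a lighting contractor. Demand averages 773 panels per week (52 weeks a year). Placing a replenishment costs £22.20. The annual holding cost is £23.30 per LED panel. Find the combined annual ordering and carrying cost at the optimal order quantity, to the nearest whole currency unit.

Annual demand D = 773 × 52 = 40,196.
EOQ = √(2DS/H) = √(2 × 40,196 × 22.2 / 23.3) ≈ 276.76.
At the optimum the two cost components are equal, so total cost = 2·(Q*/2)H = Q*·H.
Minimum total = √(2DSH) = √(2 × 40,196 × 22.2 × 23.3) ≈ 6448.532.

TC* ≈ £6,449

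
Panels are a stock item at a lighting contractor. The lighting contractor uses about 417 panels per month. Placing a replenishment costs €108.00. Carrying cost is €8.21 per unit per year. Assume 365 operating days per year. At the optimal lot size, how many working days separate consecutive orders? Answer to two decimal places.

T ≈ 26.47 days

Annual demand D = 417 × 12 = 5,004.
EOQ = √(2DS/H) = √(2 × 5,004 × 108 / 8.21) ≈ 362.84.
Cycle time = Q*/D × 365 = 362.84 / 5,004 × 365 ≈ 26.466 days.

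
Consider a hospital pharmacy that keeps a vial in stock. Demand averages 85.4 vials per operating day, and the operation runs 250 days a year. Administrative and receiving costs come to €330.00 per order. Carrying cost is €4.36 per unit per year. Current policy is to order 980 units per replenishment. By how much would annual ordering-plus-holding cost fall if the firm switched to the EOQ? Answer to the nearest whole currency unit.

Annual demand D = 85.4 × 250 = 21,350.
EOQ = √(2DS/H) = √(2 × 21,350 × 330 / 4.36) ≈ 1797.74.
Cost at Q* = (D/Q*)S + (Q*/2)H = √(2DSH) ≈ €7,838.16.
Cost at Q = 980: (21,350/980)×330 + (980/2)×4.36 = €7,189.29 + €2,136.40 = €9,325.69.
Excess = €9,325.69 − €7,838.16 = €1,487.53.

Extra cost ≈ €1,488 per year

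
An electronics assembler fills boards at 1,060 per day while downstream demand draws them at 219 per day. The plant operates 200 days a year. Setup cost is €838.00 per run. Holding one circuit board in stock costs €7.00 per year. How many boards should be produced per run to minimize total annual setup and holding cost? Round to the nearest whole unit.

Q* ≈ 3,636 boards

Annual demand D = 219 × 200 = 43,800.
Production build-up factor (1 − d/p) = 1 − 219/1,060 = 0.7934.
Q* = √(2DS / (H(1 − d/p))) = √(2 × 43,800 × 838 / (7 × 0.7934)).
= √(73,408,800 / 5.5538) ≈ 3635.633.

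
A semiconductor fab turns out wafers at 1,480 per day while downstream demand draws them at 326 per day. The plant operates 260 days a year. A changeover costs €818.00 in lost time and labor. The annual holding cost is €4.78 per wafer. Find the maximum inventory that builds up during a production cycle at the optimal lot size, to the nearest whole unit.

Annual demand D = 326 × 260 = 84,760.
Production build-up factor (1 − d/p) = 1 − 326/1,480 = 0.7797.
Q* = √(2DS / (H(1 − d/p))) = √(2 × 84,760 × 818 / (4.78 × 0.7797)).
= √(138,667,360 / 3.7271) ≈ 6099.597.
Maximum inventory = Q*(1 − d/p) = 6099.597 × 0.7797 ≈ 4756.037.

I_max ≈ 4,756 wafers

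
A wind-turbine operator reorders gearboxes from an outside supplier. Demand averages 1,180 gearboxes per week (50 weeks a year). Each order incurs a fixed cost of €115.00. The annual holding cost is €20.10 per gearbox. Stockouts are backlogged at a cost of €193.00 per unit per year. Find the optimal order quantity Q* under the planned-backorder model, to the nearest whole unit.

Q* ≈ 863 gearboxes

Annual demand D = 1,180 × 50 = 59,000.
With planned backorders, Q* = √(2DS/H) · √((H+B)/B).
√(2DS/H) = √(2 × 59,000 × 115 / 20.1) = 821.660.
√((H+B)/B) = √((20.1+193)/193) = 1.0508.
Q* ≈ 863.386.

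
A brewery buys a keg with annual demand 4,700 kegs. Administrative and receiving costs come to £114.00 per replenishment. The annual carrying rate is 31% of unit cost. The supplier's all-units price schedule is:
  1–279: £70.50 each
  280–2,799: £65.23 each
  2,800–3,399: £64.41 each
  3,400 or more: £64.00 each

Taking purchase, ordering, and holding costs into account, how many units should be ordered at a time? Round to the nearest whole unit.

Holding cost per unit per year at price C is H = 0.31·C.
Candidates are each tier's EOQ (if it falls in that tier) and each price-break quantity.
EOQ at £70.50 = 221.4 (feasible in tier 1): TC = 4,700×£70.50 + (4,700/221.4)×114 + (221.4/2)×0.31×£70.50 = £336,189.40.
EOQ at £65.23 = 230.2 < 280, so use break Q=280: TC = 4,700×£65.23 + (4,700/280.0)×114 + (280.0/2)×0.31×£65.23 = £311,325.55.
EOQ at £64.41 = 231.7 < 2800, so use break Q=2800: TC = 4,700×£64.41 + (4,700/2800.0)×114 + (2800.0/2)×0.31×£64.41 = £330,872.30.
EOQ at £64.00 = 232.4 < 3400, so use break Q=3400: TC = 4,700×£64.00 + (4,700/3400.0)×114 + (3400.0/2)×0.31×£64.00 = £334,685.59.
Lowest total cost is £311,325.55 at Q = 280.0.

Q* ≈ 280 kegs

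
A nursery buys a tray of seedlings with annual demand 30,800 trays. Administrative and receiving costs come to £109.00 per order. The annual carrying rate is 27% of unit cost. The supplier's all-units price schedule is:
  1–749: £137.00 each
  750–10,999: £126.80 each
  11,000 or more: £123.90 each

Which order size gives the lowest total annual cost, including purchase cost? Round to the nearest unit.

Q* ≈ 750 trays

Holding cost per unit per year at price C is H = 0.27·C.
Evaluate total cost at each tier's feasible EOQ or, if the EOQ is below the tier, at the tier's minimum quantity.
EOQ at £137.00 = 426.1 (feasible in tier 1): TC = 30,800×£137.00 + (30,800/426.1)×109 + (426.1/2)×0.27×£137.00 = £4,235,359.62.
EOQ at £126.80 = 442.9 < 750, so use break Q=750: TC = 30,800×£126.80 + (30,800/750.0)×109 + (750.0/2)×0.27×£126.80 = £3,922,754.77.
EOQ at £123.90 = 448.0 < 11000, so use break Q=11000: TC = 30,800×£123.90 + (30,800/11000.0)×109 + (11000.0/2)×0.27×£123.90 = £4,000,416.70.
Lowest total cost is £3,922,754.77 at Q = 750.0.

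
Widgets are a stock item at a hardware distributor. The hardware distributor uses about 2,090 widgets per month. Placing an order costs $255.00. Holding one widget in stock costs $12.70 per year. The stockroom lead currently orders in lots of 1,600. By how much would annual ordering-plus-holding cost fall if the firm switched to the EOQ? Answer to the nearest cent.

Extra cost ≈ $1,411.81 per year

Annual demand D = 2,090 × 12 = 25,080.
EOQ = √(2DS/H) = √(2 × 25,080 × 255 / 12.7) ≈ 1003.57.
Cost at Q* = (D/Q*)S + (Q*/2)H = √(2DSH) ≈ $12,745.32.
Cost at Q = 1,600: (25,080/1,600)×255 + (1,600/2)×12.7 = $3,997.12 + $10,160.00 = $14,157.12.
Excess = $14,157.12 − $12,745.32 = $1,411.81.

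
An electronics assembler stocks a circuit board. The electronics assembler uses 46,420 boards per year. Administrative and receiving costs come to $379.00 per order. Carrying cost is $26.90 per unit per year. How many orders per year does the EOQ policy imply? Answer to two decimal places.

EOQ = √(2DS/H) = √(2 × 46,420 × 379 / 26.9) ≈ 1143.70.
Orders per year = D / Q* = 46,420 / 1143.70 ≈ 40.588.

N ≈ 40.59 orders per year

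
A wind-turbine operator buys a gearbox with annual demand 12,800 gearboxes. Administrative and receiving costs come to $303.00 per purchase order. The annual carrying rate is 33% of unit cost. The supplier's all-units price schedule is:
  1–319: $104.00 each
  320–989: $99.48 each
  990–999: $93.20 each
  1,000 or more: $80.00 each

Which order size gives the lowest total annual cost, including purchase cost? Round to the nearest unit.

Holding cost per unit per year at price C is H = 0.33·C.
Candidates are each tier's EOQ (if it falls in that tier) and each price-break quantity.
Tier 1 ($104.00): EOQ = 475.4 exceeds tier's upper bound 319, so this tier is dominated.
EOQ at $99.48 = 486.1 (feasible in tier 2): TC = 12,800×$99.48 + (12,800/486.1)×303 + (486.1/2)×0.33×$99.48 = $1,289,301.55.
EOQ at $93.20 = 502.2 < 990, so use break Q=990: TC = 12,800×$93.20 + (12,800/990.0)×303 + (990.0/2)×0.33×$93.20 = $1,212,101.80.
EOQ at $80.00 = 542.0 < 1000, so use break Q=1000: TC = 12,800×$80.00 + (12,800/1000.0)×303 + (1000.0/2)×0.33×$80.00 = $1,041,078.40.
Lowest total cost is $1,041,078.40 at Q = 1000.0.

Q* ≈ 1,000 gearboxes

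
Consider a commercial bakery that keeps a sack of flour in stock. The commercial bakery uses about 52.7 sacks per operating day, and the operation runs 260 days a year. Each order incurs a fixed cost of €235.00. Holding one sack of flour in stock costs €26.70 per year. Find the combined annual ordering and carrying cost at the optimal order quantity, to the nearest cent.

Annual demand D = 52.7 × 260 = 13,702.
Q* = √(2DS/H) = √(2 × 13,702 × 235 / 26.7) ≈ 491.12.
At the optimum the two cost components are equal, so total cost = 2·(Q*/2)H = Q*·H.
Minimum total = √(2DSH) = √(2 × 13,702 × 235 × 26.7) ≈ 13112.833.

TC* ≈ €13,112.83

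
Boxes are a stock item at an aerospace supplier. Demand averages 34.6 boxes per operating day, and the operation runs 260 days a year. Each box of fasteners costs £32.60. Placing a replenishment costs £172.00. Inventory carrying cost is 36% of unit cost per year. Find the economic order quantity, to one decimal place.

Q* ≈ 513.5 boxes

Annual demand D = 34.6 × 260 = 8,996.
Holding cost H = 0.36 × £32.60 = £11.7360 per unit per year.
EOQ = √(2DS / H) = √(2 × 8,996 × 172 / 11.736).
= √(3,094,624 / 11.736) = √263,686.4349 ≈ 513.504.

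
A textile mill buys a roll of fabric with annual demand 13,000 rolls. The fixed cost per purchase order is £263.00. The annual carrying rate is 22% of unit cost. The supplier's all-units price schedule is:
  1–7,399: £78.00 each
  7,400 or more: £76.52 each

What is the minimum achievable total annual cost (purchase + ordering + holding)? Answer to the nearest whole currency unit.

TC* ≈ £1,024,832

Holding cost per unit per year at price C is H = 0.22·C.
Candidates are each tier's EOQ (if it falls in that tier) and each price-break quantity.
EOQ at £78.00 = 631.3 (feasible in tier 1): TC = 13,000×£78.00 + (13,000/631.3)×263 + (631.3/2)×0.22×£78.00 = £1,024,832.36.
EOQ at £76.52 = 637.3 < 7400, so use break Q=7400: TC = 13,000×£76.52 + (13,000/7400.0)×263 + (7400.0/2)×0.22×£76.52 = £1,057,509.31.
Lowest total cost among the candidates is at Q = 631.3.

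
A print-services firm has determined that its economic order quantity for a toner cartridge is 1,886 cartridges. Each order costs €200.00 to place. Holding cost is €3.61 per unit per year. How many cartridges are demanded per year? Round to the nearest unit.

D ≈ 32,102 cartridges per year

The basic EOQ model gives Q* = √(2DS/H); rearrange for the unknown.
From Q* = √(2DS/H): D = Q*²H / (2S) = 1,886² × 3.61 / (2 × 200) = 32101.889.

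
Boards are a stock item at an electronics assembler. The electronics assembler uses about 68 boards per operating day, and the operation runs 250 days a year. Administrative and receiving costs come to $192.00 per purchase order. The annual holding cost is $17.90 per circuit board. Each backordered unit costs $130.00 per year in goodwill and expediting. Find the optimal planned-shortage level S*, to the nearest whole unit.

Annual demand D = 68 × 250 = 17,000.
With planned backorders, Q* = √(2DS/H) · √((H+B)/B).
√(2DS/H) = √(2 × 17,000 × 192 / 17.9) = 603.898.
√((H+B)/B) = √((17.9+130)/130) = 1.0666.
Q* ≈ 644.134.
S* = Q* · H/(H+B) = 644.134 × 17.9/147.9 ≈ 77.958.

S* ≈ 78 boards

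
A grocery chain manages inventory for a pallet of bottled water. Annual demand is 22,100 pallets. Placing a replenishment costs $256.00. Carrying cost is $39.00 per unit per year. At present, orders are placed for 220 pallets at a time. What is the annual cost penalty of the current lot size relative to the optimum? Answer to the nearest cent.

EOQ = √(2DS/H) = √(2 × 22,100 × 256 / 39) ≈ 538.64.
Cost at Q* = (D/Q*)S + (Q*/2)H = √(2DSH) ≈ $21,006.97.
Cost at Q = 220: (22,100/220)×256 + (220/2)×39 = $25,716.36 + $4,290.00 = $30,006.36.
Excess = $30,006.36 − $21,006.97 = $8,999.39.

Extra cost ≈ $8,999.39 per year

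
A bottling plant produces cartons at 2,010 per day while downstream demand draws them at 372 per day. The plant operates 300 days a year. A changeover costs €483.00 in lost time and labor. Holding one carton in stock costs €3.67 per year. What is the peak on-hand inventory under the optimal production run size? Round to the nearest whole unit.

Annual demand D = 372 × 300 = 111,600.
Production build-up factor (1 − d/p) = 1 − 372/2,010 = 0.8149.
Q* = √(2DS / (H(1 − d/p))) = √(2 × 111,600 × 483 / (3.67 × 0.8149)).
= √(107,805,600 / 2.9908) ≈ 6003.834.
Maximum inventory = Q*(1 − d/p) = 6003.834 × 0.8149 ≈ 4892.677.

I_max ≈ 4,893 cartons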